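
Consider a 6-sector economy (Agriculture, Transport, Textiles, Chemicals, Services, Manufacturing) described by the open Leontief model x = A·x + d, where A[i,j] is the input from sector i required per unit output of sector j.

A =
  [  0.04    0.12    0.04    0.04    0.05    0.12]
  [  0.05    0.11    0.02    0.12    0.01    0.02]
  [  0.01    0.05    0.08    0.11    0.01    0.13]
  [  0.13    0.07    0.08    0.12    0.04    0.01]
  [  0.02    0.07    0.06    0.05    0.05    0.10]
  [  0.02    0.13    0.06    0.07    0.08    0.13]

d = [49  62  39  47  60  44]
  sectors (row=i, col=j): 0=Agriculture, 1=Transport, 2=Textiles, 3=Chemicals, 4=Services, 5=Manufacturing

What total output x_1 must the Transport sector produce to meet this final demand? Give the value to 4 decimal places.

90.3460

Form M = I − A:
  [  0.96   -0.12   -0.04   -0.04   -0.05   -0.12]
  [ -0.05    0.89   -0.02   -0.12   -0.01   -0.02]
  [ -0.01   -0.05    0.92   -0.11   -0.01   -0.13]
  [ -0.13   -0.07   -0.08    0.88   -0.04   -0.01]
  [ -0.02   -0.07   -0.06   -0.05    0.95   -0.10]
  [ -0.02   -0.13   -0.06   -0.07   -0.08    0.87]
Leontief inverse L = M⁻¹:
  [  1.0713    0.1882    0.0760    0.1021    0.0781    0.1736]
  [  0.0863    1.1615    0.0494    0.1742    0.0289    0.0513]
  [  0.0457    0.1125    1.1210    0.1742    0.0381    0.1828]
  [  0.1721    0.1385    0.1225    1.1875    0.0674    0.0666]
  [  0.0471    0.1259    0.0935    0.1038    1.0743    0.1480]
  [  0.0588    0.2084    0.1049    0.1455    0.1130    1.1927]
Total output x = L · d:
  x_0 = 1.0713·49 + 0.1882·62 + 0.0760·39 + 0.1021·47 + 0.0781·60 + 0.1736·44 = 84.2517
  x_1 = 0.0863·49 + 1.1615·62 + 0.0494·39 + 0.1742·47 + 0.0289·60 + 0.0513·44 = 90.3460
  x_2 = 0.0457·49 + 0.1125·62 + 1.1210·39 + 0.1742·47 + 0.0381·60 + 0.1828·44 = 71.4550
  x_3 = 0.1721·49 + 0.1385·62 + 0.1225·39 + 1.1875·47 + 0.0674·60 + 0.0666·44 = 84.5879
  x_4 = 0.0471·49 + 0.1259·62 + 0.0935·39 + 0.1038·47 + 1.0743·60 + 0.1480·44 = 89.6047
  x_5 = 0.0588·49 + 0.2084·62 + 0.1049·39 + 0.1455·47 + 0.1130·60 + 1.1927·44 = 85.9849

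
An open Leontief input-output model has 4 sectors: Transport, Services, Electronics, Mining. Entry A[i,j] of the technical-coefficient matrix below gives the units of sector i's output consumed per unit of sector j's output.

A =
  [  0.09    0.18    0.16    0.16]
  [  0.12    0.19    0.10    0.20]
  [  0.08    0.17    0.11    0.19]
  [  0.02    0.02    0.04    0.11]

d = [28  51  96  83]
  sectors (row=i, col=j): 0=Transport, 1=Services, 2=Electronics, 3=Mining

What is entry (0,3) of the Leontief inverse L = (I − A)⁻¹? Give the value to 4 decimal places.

L[0,3] = 0.3395

Form M = I − A:
  [  0.91   -0.18   -0.16   -0.16]
  [ -0.12    0.81   -0.10   -0.20]
  [ -0.08   -0.17    0.89   -0.19]
  [ -0.02   -0.02   -0.04    0.89]
Leontief inverse L = M⁻¹:
  [  1.1721    0.3239    0.2624    0.3395]
  [  0.2017    1.3313    0.2029    0.3787]
  [  0.1519    0.2942    1.1997    0.3495]
  [  0.0377    0.0504    0.0644    1.1554]
Total output x = L · d:
  x_0 = 1.1721·28 + 0.3239·51 + 0.2624·96 + 0.3395·83 = 102.7096
  x_1 = 0.2017·28 + 1.3313·51 + 0.2029·96 + 0.3787·83 = 124.4576
  x_2 = 0.1519·28 + 0.2942·51 + 1.1997·96 + 0.3495·83 = 163.4373
  x_3 = 0.0377·28 + 0.0504·51 + 0.0644·96 + 1.1554·83 = 105.7088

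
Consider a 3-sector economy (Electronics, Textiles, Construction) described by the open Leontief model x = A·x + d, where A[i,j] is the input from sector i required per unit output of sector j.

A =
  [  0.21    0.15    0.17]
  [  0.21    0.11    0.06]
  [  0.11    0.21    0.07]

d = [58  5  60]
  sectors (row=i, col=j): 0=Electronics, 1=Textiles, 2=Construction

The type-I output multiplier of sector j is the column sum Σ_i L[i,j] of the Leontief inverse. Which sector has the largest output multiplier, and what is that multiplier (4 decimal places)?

Form M = I − A:
  [  0.79   -0.15   -0.17]
  [ -0.21    0.89   -0.06]
  [ -0.11   -0.21    0.93]
Leontief inverse L = M⁻¹:
  [  1.3827    0.2972    0.2719]
  [  0.3425    1.2146    0.1410]
  [  0.2409    0.3094    1.1393]
Total output x = L · d:
  x_0 = 1.3827·58 + 0.2972·5 + 0.2719·60 = 97.9973
  x_1 = 0.3425·58 + 1.2146·5 + 0.1410·60 = 34.3954
  x_2 = 0.2409·58 + 0.3094·5 + 1.1393·60 = 83.8739
Output multipliers (column sums of L):
  Electronics: 1.9661
  Textiles: 1.8212
  Construction: 1.5522

Electronics (1.9661)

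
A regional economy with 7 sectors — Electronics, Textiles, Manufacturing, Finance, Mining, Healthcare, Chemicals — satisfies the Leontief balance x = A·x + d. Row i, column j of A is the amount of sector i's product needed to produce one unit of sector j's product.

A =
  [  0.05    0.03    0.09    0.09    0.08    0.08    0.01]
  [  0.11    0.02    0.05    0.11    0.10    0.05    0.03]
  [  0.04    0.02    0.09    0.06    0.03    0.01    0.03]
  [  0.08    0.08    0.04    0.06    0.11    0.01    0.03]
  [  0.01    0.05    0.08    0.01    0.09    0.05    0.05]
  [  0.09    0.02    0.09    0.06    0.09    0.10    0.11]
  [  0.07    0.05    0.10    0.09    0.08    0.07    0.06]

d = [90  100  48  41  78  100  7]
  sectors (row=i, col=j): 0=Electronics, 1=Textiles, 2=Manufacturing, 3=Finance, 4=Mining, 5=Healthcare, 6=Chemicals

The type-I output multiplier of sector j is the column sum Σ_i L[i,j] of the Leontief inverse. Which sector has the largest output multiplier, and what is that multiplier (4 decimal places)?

Mining (1.9916)

Form M = I − A:
  [  0.95   -0.03   -0.09   -0.09   -0.08   -0.08   -0.01]
  [ -0.11    0.98   -0.05   -0.11   -0.10   -0.05   -0.03]
  [ -0.04   -0.02    0.91   -0.06   -0.03   -0.01   -0.03]
  [ -0.08   -0.08   -0.04    0.94   -0.11   -0.01   -0.03]
  [ -0.01   -0.05   -0.08   -0.01    0.91   -0.05   -0.05]
  [ -0.09   -0.02   -0.09   -0.06   -0.09    0.90   -0.11]
  [ -0.07   -0.05   -0.10   -0.09   -0.08   -0.07    0.94]
Leontief inverse L = M⁻¹:
  [  1.0923    0.0589    0.1454    0.1337    0.1386    0.1145    0.0432]
  [  0.1550    1.0539    0.1107    0.1588    0.1667    0.0895    0.0632]
  [  0.0663    0.0387    1.1253    0.0898    0.0651    0.0289    0.0476]
  [  0.1194    0.1080    0.0916    1.1038    0.1681    0.0437    0.0569]
  [  0.0424    0.0710    0.1262    0.0450    1.1346    0.0787    0.0777]
  [  0.1465    0.0579    0.1689    0.1219    0.1672    1.1520    0.1564]
  [  0.1226    0.0853    0.1685    0.1465    0.1512    0.1130    1.0992]
Total output x = L · d:
  x_0 = 1.0923·90 + 0.0589·100 + 0.1454·48 + 0.1337·41 + 0.1386·78 + 0.1145·100 + 0.0432·7 = 139.2266
  x_1 = 0.1550·90 + 1.0539·100 + 0.1107·48 + 0.1588·41 + 0.1667·78 + 0.0895·100 + 0.0632·7 = 153.5542
  x_2 = 0.0663·90 + 0.0387·100 + 1.1253·48 + 0.0898·41 + 0.0651·78 + 0.0289·100 + 0.0476·7 = 75.8293
  x_3 = 0.1194·90 + 0.1080·100 + 0.0916·48 + 1.1038·41 + 0.1681·78 + 0.0437·100 + 0.0569·7 = 89.0791
  x_4 = 0.0424·90 + 0.0710·100 + 0.1262·48 + 0.0450·41 + 1.1346·78 + 0.0787·100 + 0.0777·7 = 115.7368
  x_5 = 0.1465·90 + 0.0579·100 + 0.1689·48 + 0.1219·41 + 0.1672·78 + 1.1520·100 + 0.1564·7 = 161.4184
  x_6 = 0.1226·90 + 0.0853·100 + 0.1685·48 + 0.1465·41 + 0.1512·78 + 0.1130·100 + 1.0992·7 = 64.4488
Output multipliers (column sums of L):
  Electronics: 1.7446
  Textiles: 1.4737
  Manufacturing: 1.9365
  Finance: 1.7994
  Mining: 1.9916
  Healthcare: 1.6203
  Chemicals: 1.5442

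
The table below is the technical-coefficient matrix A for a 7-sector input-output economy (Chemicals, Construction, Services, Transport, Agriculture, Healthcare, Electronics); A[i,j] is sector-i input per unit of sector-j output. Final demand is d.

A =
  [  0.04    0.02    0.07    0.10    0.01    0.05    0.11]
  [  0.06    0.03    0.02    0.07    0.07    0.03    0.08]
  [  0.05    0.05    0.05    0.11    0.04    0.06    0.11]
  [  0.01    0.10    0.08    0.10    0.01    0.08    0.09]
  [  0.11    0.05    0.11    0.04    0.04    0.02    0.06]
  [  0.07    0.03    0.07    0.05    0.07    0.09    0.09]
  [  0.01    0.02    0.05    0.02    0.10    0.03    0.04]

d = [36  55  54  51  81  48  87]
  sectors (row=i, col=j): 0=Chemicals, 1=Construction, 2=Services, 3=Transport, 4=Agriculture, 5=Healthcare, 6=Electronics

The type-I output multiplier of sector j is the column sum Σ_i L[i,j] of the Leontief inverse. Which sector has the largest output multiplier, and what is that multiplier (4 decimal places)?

Electronics (1.9695)

Form M = I − A:
  [  0.96   -0.02   -0.07   -0.10   -0.01   -0.05   -0.11]
  [ -0.06    0.97   -0.02   -0.07   -0.07   -0.03   -0.08]
  [ -0.05   -0.05    0.95   -0.11   -0.04   -0.06   -0.11]
  [ -0.01   -0.10   -0.08    0.90   -0.01   -0.08   -0.09]
  [ -0.11   -0.05   -0.11   -0.04    0.96   -0.02   -0.06]
  [ -0.07   -0.03   -0.07   -0.05   -0.07    0.91   -0.09]
  [ -0.01   -0.02   -0.05   -0.02   -0.10   -0.03    0.96]
Leontief inverse L = M⁻¹:
  [  1.0654    0.0512    0.1121    0.1465    0.0444    0.0869    0.1638]
  [  0.0874    1.0568    0.0605    0.1098    0.0992    0.0597    0.1271]
  [  0.0828    0.0861    1.1002    0.1634    0.0801    0.1017    0.1726]
  [  0.0437    0.1362    0.1266    1.1546    0.0527    0.1230    0.1539]
  [  0.1425    0.0803    0.1550    0.0946    1.0733    0.0566    0.1220]
  [  0.1082    0.0630    0.1223    0.1031    0.1105    1.1316    0.1543]
  [  0.0364    0.0402    0.0823    0.0495    0.1231    0.0513    1.0758]
Total output x = L · d:
  x_0 = 1.0654·36 + 0.0512·55 + 0.1121·54 + 0.1465·51 + 0.0444·81 + 0.0869·48 + 0.1638·87 = 76.7152
  x_1 = 0.0874·36 + 1.0568·55 + 0.0605·54 + 0.1098·51 + 0.0992·81 + 0.0597·48 + 0.1271·87 = 92.0952
  x_2 = 0.0828·36 + 0.0861·55 + 1.1002·54 + 0.1634·51 + 0.0801·81 + 0.1017·48 + 0.1726·87 = 101.8412
  x_3 = 0.0437·36 + 0.1362·55 + 0.1266·54 + 1.1546·51 + 0.0527·81 + 0.1230·48 + 0.1539·87 = 98.3469
  x_4 = 0.1425·36 + 0.0803·55 + 0.1550·54 + 0.0946·51 + 1.0733·81 + 0.0566·48 + 0.1220·87 = 123.0087
  x_5 = 0.1082·36 + 0.0630·55 + 0.1223·54 + 0.1031·51 + 0.1105·81 + 1.1316·48 + 0.1543·87 = 95.9070
  x_6 = 0.0364·36 + 0.0402·55 + 0.0823·54 + 0.0495·51 + 0.1231·81 + 0.0513·48 + 1.0758·87 = 116.5064
Output multipliers (column sums of L):
  Chemicals: 1.5662
  Construction: 1.5137
  Services: 1.7590
  Transport: 1.8215
  Agriculture: 1.5832
  Healthcare: 1.6107
  Electronics: 1.9695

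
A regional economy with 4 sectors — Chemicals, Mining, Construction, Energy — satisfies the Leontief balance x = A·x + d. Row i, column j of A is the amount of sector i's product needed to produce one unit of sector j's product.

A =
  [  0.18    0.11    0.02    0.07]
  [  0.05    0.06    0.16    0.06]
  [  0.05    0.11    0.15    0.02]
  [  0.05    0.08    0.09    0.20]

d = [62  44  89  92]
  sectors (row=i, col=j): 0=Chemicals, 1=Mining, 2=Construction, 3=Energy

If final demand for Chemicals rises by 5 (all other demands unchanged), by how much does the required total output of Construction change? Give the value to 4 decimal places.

0.4327

Form M = I − A:
  [  0.82   -0.11   -0.02   -0.07]
  [ -0.05    0.94   -0.16   -0.06]
  [ -0.05   -0.11    0.85   -0.02]
  [ -0.05   -0.08   -0.09    0.80]
Leontief inverse L = M⁻¹:
  [  1.2415    0.1643    0.0731    0.1228]
  [  0.0869    1.1080    0.2208    0.0962]
  [  0.0865    0.1563    1.2132    0.0496]
  [  0.0960    0.1387    0.1631    1.2729]
Total output x = L · d:
  x_0 = 1.2415·62 + 0.1643·44 + 0.0731·89 + 0.1228·92 = 102.0049
  x_1 = 0.0869·62 + 1.1080·44 + 0.2208·89 + 0.0962·92 = 82.6447
  x_2 = 0.0865·62 + 0.1563·44 + 1.2132·89 + 0.0496·92 = 124.7820
  x_3 = 0.0960·62 + 0.1387·44 + 0.1631·89 + 1.2729·92 = 143.6778
Δx_2 = L[2,0] · Δd_0 = 0.0865 · 5 = 0.4327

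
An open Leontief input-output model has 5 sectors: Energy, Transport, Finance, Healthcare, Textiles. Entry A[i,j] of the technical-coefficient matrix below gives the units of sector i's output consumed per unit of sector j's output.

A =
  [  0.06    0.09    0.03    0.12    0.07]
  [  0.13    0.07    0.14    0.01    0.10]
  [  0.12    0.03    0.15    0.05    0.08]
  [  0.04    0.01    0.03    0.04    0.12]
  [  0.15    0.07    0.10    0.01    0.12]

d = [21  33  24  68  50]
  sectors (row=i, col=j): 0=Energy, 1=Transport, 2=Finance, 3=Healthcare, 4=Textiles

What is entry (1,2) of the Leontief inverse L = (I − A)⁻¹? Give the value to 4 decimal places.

Form M = I − A:
  [  0.94   -0.09   -0.03   -0.12   -0.07]
  [ -0.13    0.93   -0.14   -0.01   -0.10]
  [ -0.12   -0.03    0.85   -0.05   -0.08]
  [ -0.04   -0.01   -0.03    0.96   -0.12]
  [ -0.15   -0.07   -0.10   -0.01    0.88]
Leontief inverse L = M⁻¹:
  [  1.1179    0.1221    0.0800    0.1465    0.1301]
  [  0.2108    1.1159    0.2130    0.0508    0.1699]
  [  0.1918    0.0697    1.2150    0.0895    0.1458]
  [  0.0835    0.0336    0.0647    1.0575    0.1606]
  [  0.2301    0.1179    0.1694    0.0512    1.1904]
Total output x = L · d:
  x_0 = 1.1179·21 + 0.1221·33 + 0.0800·24 + 0.1465·68 + 0.1301·50 = 45.8958
  x_1 = 0.2108·21 + 1.1159·33 + 0.2130·24 + 0.0508·68 + 0.1699·50 = 58.3126
  x_2 = 0.1918·21 + 0.0697·33 + 1.2150·24 + 0.0895·68 + 0.1458·50 = 48.8681
  x_3 = 0.0835·21 + 0.0336·33 + 0.0647·24 + 1.0575·68 + 0.1606·50 = 84.3542
  x_4 = 0.2301·21 + 0.1179·33 + 0.1694·24 + 0.0512·68 + 1.1904·50 = 75.7916

L[1,2] = 0.2130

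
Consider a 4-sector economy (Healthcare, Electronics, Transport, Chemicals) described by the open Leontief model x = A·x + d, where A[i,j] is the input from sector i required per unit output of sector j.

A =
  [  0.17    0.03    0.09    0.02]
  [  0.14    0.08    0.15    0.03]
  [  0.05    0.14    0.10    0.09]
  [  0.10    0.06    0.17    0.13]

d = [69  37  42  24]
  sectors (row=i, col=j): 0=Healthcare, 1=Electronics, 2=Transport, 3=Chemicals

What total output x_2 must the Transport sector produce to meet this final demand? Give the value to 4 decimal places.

Form M = I − A:
  [  0.83   -0.03   -0.09   -0.02]
  [ -0.14    0.92   -0.15   -0.03]
  [ -0.05   -0.14    0.90   -0.09]
  [ -0.10   -0.06   -0.17    0.87]
Leontief inverse L = M⁻¹:
  [  1.2298    0.0647    0.1423    0.0452]
  [  0.2124    1.1321    0.2226    0.0669]
  [  0.1193    0.1920    1.1799    0.1314]
  [  0.1793    0.1230    0.2623    1.1849]
Total output x = L · d:
  x_0 = 1.2298·69 + 0.0647·37 + 0.1423·42 + 0.0452·24 = 94.3091
  x_1 = 0.2124·69 + 1.1321·37 + 0.2226·42 + 0.0669·24 = 67.5013
  x_2 = 0.1193·69 + 0.1920·37 + 1.1799·42 + 0.1314·24 = 68.0440
  x_3 = 0.1793·69 + 0.1230·37 + 0.2623·42 + 1.1849·24 = 56.3776

68.0440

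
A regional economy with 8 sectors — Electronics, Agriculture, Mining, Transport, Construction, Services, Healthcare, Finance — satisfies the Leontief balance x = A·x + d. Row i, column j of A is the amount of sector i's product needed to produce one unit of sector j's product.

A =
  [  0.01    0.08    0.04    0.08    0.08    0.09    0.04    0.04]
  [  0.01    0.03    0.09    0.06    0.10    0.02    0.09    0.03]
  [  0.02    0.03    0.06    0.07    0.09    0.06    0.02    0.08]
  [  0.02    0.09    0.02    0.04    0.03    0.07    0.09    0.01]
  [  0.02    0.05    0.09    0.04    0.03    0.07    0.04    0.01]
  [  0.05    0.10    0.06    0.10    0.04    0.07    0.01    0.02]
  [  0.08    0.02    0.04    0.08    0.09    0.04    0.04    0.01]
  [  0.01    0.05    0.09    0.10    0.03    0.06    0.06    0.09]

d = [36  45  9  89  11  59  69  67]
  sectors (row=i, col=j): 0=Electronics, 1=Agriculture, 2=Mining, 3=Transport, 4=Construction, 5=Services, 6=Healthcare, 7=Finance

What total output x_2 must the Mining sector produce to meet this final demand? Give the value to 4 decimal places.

Form M = I − A:
  [  0.99   -0.08   -0.04   -0.08   -0.08   -0.09   -0.04   -0.04]
  [ -0.01    0.97   -0.09   -0.06   -0.10   -0.02   -0.09   -0.03]
  [ -0.02   -0.03    0.94   -0.07   -0.09   -0.06   -0.02   -0.08]
  [ -0.02   -0.09   -0.02    0.96   -0.03   -0.07   -0.09   -0.01]
  [ -0.02   -0.05   -0.09   -0.04    0.97   -0.07   -0.04   -0.01]
  [ -0.05   -0.10   -0.06   -0.10   -0.04    0.93   -0.01   -0.02]
  [ -0.08   -0.02   -0.04   -0.08   -0.09   -0.04    0.96   -0.01]
  [ -0.01   -0.05   -0.09   -0.10   -0.03   -0.06   -0.06    0.91]
Leontief inverse L = M⁻¹:
  [  1.0323    0.1256    0.0890    0.1330    0.1254    0.1354    0.0797    0.0640]
  [  0.0323    1.0669    0.1341    0.1076    0.1442    0.0625    0.1243    0.0539]
  [  0.0391    0.0728    1.1068    0.1207    0.1300    0.1049    0.0560    0.1071]
  [  0.0412    0.1241    0.0580    1.0840    0.0716    0.1044    0.1220    0.0273]
  [  0.0377    0.0835    0.1262    0.0819    1.0684    0.1051    0.0673    0.0312]
  [  0.0693    0.1459    0.1061    0.1513    0.0874    1.1150    0.0510    0.0449]
  [  0.0985    0.0610    0.0789    0.1243    0.1295    0.0831    1.0729    0.0297]
  [  0.0338    0.0972    0.1405    0.1593    0.0795    0.1092    0.1030    1.1221]
Total output x = L · d:
  x_0 = 1.0323·36 + 0.1256·45 + 0.0890·9 + 0.1330·89 + 0.1254·11 + 0.1354·59 + 0.0797·69 + 0.0640·67 = 74.6106
  x_1 = 0.0323·36 + 1.0669·45 + 0.1341·9 + 0.1076·89 + 0.1442·11 + 0.0625·59 + 0.1243·69 + 0.0539·67 = 77.4224
  x_2 = 0.0391·36 + 0.0728·45 + 1.1068·9 + 0.1207·89 + 0.1300·11 + 0.1049·59 + 0.0560·69 + 0.1071·67 = 44.0509
  x_3 = 0.0412·36 + 0.1241·45 + 0.0580·9 + 1.0840·89 + 0.0716·11 + 0.1044·59 + 0.1220·69 + 0.0273·67 = 121.2549
  x_4 = 0.0377·36 + 0.0835·45 + 0.1262·9 + 0.0819·89 + 1.0684·11 + 0.1051·59 + 0.0673·69 + 0.0312·67 = 38.2209
  x_5 = 0.0693·36 + 0.1459·45 + 0.1061·9 + 0.1513·89 + 0.0874·11 + 1.1150·59 + 0.0510·69 + 0.0449·67 = 96.7603
  x_6 = 0.0985·36 + 0.0610·45 + 0.0789·9 + 0.1243·89 + 0.1295·11 + 0.0831·59 + 1.0729·69 + 0.0297·67 = 100.4130
  x_7 = 0.0338·36 + 0.0972·45 + 0.1405·9 + 0.1593·89 + 0.0795·11 + 0.1092·59 + 0.1030·69 + 1.1221·67 = 110.6421

44.0509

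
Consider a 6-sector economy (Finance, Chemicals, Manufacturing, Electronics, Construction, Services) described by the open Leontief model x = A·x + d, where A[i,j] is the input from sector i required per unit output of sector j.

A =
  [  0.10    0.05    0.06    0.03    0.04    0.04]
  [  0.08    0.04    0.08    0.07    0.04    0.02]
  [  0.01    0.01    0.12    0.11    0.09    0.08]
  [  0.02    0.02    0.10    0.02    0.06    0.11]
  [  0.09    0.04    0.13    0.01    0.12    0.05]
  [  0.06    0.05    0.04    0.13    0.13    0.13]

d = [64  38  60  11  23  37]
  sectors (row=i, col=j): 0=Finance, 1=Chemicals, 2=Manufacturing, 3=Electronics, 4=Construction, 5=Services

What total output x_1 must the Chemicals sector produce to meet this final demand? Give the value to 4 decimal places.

60.2005

Form M = I − A:
  [  0.90   -0.05   -0.06   -0.03   -0.04   -0.04]
  [ -0.08    0.96   -0.08   -0.07   -0.04   -0.02]
  [ -0.01   -0.01    0.88   -0.11   -0.09   -0.08]
  [ -0.02   -0.02   -0.10    0.98   -0.06   -0.11]
  [ -0.09   -0.04   -0.13   -0.01    0.88   -0.05]
  [ -0.06   -0.05   -0.04   -0.13   -0.13    0.87]
Leontief inverse L = M⁻¹:
  [  1.1329    0.0687    0.1060    0.0624    0.0809    0.0760]
  [  0.1098    1.0574    0.1300    0.1021    0.0820    0.0589]
  [  0.0446    0.0319    1.1898    0.1575    0.1567    0.1411]
  [  0.0510    0.0395    0.1523    1.0641    0.1156    0.1584]
  [  0.1345    0.0649    0.2012    0.0569    1.1849    0.1015]
  [  0.1142    0.0826    0.1223    0.1849    0.2118    1.2034]
Total output x = L · d:
  x_0 = 1.1329·64 + 0.0687·38 + 0.1060·60 + 0.0624·11 + 0.0809·23 + 0.0760·37 = 86.8383
  x_1 = 0.1098·64 + 1.0574·38 + 0.1300·60 + 0.1021·11 + 0.0820·23 + 0.0589·37 = 60.2005
  x_2 = 0.0446·64 + 0.0319·38 + 1.1898·60 + 0.1575·11 + 0.1567·23 + 0.1411·37 = 86.0134
  x_3 = 0.0510·64 + 0.0395·38 + 0.1523·60 + 1.0641·11 + 0.1156·23 + 0.1584·37 = 34.1253
  x_4 = 0.1345·64 + 0.0649·38 + 0.2012·60 + 0.0569·11 + 1.1849·23 + 0.1015·37 = 54.7810
  x_5 = 0.1142·64 + 0.0826·38 + 0.1223·60 + 0.1849·11 + 0.2118·23 + 1.2034·37 = 69.2169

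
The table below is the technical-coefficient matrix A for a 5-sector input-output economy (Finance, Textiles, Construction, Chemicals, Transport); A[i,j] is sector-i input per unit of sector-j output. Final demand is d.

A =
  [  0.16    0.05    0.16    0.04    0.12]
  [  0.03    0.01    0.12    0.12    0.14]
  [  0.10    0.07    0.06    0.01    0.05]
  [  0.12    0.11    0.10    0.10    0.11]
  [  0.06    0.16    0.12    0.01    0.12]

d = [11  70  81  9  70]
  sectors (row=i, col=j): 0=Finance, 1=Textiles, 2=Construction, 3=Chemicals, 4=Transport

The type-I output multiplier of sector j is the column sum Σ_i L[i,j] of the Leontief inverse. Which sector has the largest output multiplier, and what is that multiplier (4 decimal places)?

Form M = I − A:
  [  0.84   -0.05   -0.16   -0.04   -0.12]
  [ -0.03    0.99   -0.12   -0.12   -0.14]
  [ -0.10   -0.07    0.94   -0.01   -0.05]
  [ -0.12   -0.11   -0.10    0.90   -0.11]
  [ -0.06   -0.16   -0.12   -0.01    0.88]
Leontief inverse L = M⁻¹:
  [  1.2530    0.1255    0.2651    0.0778    0.2156]
  [  0.0996    1.0811    0.1988    0.1532    0.2160]
  [  0.1497    0.1077    1.1202    0.0346    0.1055]
  [  0.2113    0.1880    0.2097    1.1503    0.2144]
  [  0.1264    0.2219    0.2094    0.0509    1.2072]
Total output x = L · d:
  x_0 = 1.2530·11 + 0.1255·70 + 0.2651·81 + 0.0778·9 + 0.2156·70 = 59.8363
  x_1 = 0.0996·11 + 1.0811·70 + 0.1988·81 + 0.1532·9 + 0.2160·70 = 109.3809
  x_2 = 0.1497·11 + 0.1077·70 + 1.1202·81 + 0.0346·9 + 0.1055·70 = 107.6179
  x_3 = 0.2113·11 + 0.1880·70 + 0.2097·81 + 1.1503·9 + 0.2144·70 = 57.8300
  x_4 = 0.1264·11 + 0.2219·70 + 0.2094·81 + 0.0509·9 + 1.2072·70 = 118.8450
Output multipliers (column sums of L):
  Finance: 1.8400
  Textiles: 1.7242
  Construction: 2.0032
  Chemicals: 1.4668
  Transport: 1.9587

Construction (2.0032)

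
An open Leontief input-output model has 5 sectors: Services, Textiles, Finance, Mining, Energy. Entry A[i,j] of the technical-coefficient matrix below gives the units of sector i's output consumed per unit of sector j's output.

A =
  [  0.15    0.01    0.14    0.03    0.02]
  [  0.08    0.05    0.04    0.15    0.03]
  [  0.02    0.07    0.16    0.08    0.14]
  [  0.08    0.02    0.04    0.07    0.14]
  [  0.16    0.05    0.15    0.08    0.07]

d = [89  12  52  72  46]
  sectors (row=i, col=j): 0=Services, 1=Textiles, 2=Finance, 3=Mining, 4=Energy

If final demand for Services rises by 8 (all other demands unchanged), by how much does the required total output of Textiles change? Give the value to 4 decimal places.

Form M = I − A:
  [  0.85   -0.01   -0.14   -0.03   -0.02]
  [ -0.08    0.95   -0.04   -0.15   -0.03]
  [ -0.02   -0.07    0.84   -0.08   -0.14]
  [ -0.08   -0.02   -0.04    0.93   -0.14]
  [ -0.16   -0.05   -0.15   -0.08    0.93]
Leontief inverse L = M⁻¹:
  [  1.2045    0.0339    0.2182    0.0691    0.0703]
  [  0.1363    1.0695    0.0973    0.1922    0.0810]
  [  0.0945    0.1081    1.2571    0.1473    0.2169]
  [  0.1471    0.0433    0.1134    1.1130    0.1892]
  [  0.2424    0.0845    0.2553    0.1417    1.1430]
Total output x = L · d:
  x_0 = 1.2045·89 + 0.0339·12 + 0.2182·52 + 0.0691·72 + 0.0703·46 = 127.1664
  x_1 = 0.1363·89 + 1.0695·12 + 0.0973·52 + 0.1922·72 + 0.0810·46 = 47.5906
  x_2 = 0.0945·89 + 0.1081·12 + 1.2571·52 + 0.1473·72 + 0.2169·46 = 95.6585
  x_3 = 0.1471·89 + 0.0433·12 + 0.1134·52 + 1.1130·72 + 0.1892·46 = 108.3464
  x_4 = 0.2424·89 + 0.0845·12 + 0.2553·52 + 0.1417·72 + 1.1430·46 = 98.6480
Δx_1 = L[1,0] · Δd_0 = 0.1363 · 8 = 1.0904

1.0904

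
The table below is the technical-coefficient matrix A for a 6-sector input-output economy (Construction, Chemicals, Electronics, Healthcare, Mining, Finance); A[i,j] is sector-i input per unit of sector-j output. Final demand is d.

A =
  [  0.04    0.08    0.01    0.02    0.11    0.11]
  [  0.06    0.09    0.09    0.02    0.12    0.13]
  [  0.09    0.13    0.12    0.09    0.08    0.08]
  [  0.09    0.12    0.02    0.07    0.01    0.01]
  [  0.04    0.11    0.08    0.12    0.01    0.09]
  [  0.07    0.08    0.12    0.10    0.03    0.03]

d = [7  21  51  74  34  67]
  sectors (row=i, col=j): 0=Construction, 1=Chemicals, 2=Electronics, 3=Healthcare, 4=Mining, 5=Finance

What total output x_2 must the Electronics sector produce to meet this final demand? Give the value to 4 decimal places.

Form M = I − A:
  [  0.96   -0.08   -0.01   -0.02   -0.11   -0.11]
  [ -0.06    0.91   -0.09   -0.02   -0.12   -0.13]
  [ -0.09   -0.13    0.88   -0.09   -0.08   -0.08]
  [ -0.09   -0.12   -0.02    0.93   -0.01   -0.01]
  [ -0.04   -0.11   -0.08   -0.12    0.99   -0.09]
  [ -0.07   -0.08   -0.12   -0.10   -0.03    0.97]
Leontief inverse L = M⁻¹:
  [  1.0813    0.1456    0.0643    0.0692    0.1486    0.1619]
  [  0.1205    1.1847    0.1685    0.0892    0.1777    0.2037]
  [  0.1613    0.2402    1.2027    0.1623    0.1509    0.1653]
  [  0.1260    0.1759    0.0573    1.1005    0.0529    0.0588]
  [  0.0966    0.1930    0.1416    0.1730    1.0619    0.1488]
  [  0.1239    0.1620    0.1776    0.1512    0.0823    1.0905]
Total output x = L · d:
  x_0 = 1.0813·7 + 0.1456·21 + 0.0643·51 + 0.0692·74 + 0.1486·34 + 0.1619·67 = 34.9296
  x_1 = 0.1205·7 + 1.1847·21 + 0.1685·51 + 0.0892·74 + 0.1777·34 + 0.2037·67 = 60.6084
  x_2 = 0.1613·7 + 0.2402·21 + 1.2027·51 + 0.1623·74 + 0.1509·34 + 0.1653·67 = 95.7271
  x_3 = 0.1260·7 + 0.1759·21 + 0.0573·51 + 1.1005·74 + 0.0529·34 + 0.0588·67 = 94.6702
  x_4 = 0.0966·7 + 0.1930·21 + 0.1416·51 + 0.1730·74 + 1.0619·34 + 0.1488·67 = 70.8256
  x_5 = 0.1239·7 + 0.1620·21 + 0.1776·51 + 0.1512·74 + 0.0823·34 + 1.0905·67 = 100.3843

95.7271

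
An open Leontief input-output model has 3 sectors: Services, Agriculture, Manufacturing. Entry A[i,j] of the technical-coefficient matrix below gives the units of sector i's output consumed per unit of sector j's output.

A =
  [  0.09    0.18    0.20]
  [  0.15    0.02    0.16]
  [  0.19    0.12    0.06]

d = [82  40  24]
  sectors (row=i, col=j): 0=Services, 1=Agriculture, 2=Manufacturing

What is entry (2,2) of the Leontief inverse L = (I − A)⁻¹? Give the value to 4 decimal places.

Form M = I − A:
  [  0.91   -0.18   -0.20]
  [ -0.15    0.98   -0.16]
  [ -0.19   -0.12    0.94]
Leontief inverse L = M⁻¹:
  [  1.2041    0.2579    0.3001]
  [  0.2288    1.0911    0.2344]
  [  0.2726    0.1914    1.1544]
Total output x = L · d:
  x_0 = 1.2041·82 + 0.2579·40 + 0.3001·24 = 116.2514
  x_1 = 0.2288·82 + 1.0911·40 + 0.2344·24 = 68.0327
  x_2 = 0.2726·82 + 0.1914·40 + 1.1544·24 = 57.7146

L[2,2] = 1.1544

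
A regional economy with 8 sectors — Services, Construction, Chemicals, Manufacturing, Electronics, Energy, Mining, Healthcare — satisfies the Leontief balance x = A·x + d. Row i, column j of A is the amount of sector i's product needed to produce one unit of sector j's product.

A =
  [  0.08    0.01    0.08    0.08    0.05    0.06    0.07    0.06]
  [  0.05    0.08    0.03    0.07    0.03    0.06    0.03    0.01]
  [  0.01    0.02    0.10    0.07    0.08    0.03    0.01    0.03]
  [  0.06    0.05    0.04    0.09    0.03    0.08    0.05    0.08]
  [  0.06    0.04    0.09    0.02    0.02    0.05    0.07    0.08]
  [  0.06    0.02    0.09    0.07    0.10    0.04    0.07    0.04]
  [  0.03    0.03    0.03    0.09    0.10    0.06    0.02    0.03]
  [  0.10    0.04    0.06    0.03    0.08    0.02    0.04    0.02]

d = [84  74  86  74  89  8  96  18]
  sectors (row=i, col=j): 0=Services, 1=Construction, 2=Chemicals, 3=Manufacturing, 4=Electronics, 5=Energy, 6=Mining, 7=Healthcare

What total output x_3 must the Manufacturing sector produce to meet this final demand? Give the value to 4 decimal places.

Form M = I − A:
  [  0.92   -0.01   -0.08   -0.08   -0.05   -0.06   -0.07   -0.06]
  [ -0.05    0.92   -0.03   -0.07   -0.03   -0.06   -0.03   -0.01]
  [ -0.01   -0.02    0.90   -0.07   -0.08   -0.03   -0.01   -0.03]
  [ -0.06   -0.05   -0.04    0.91   -0.03   -0.08   -0.05   -0.08]
  [ -0.06   -0.04   -0.09   -0.02    0.98   -0.05   -0.07   -0.08]
  [ -0.06   -0.02   -0.09   -0.07   -0.10    0.96   -0.07   -0.04]
  [ -0.03   -0.03   -0.03   -0.09   -0.10   -0.06    0.98   -0.03]
  [ -0.10   -0.04   -0.06   -0.03   -0.08   -0.02   -0.04    0.98]
Leontief inverse L = M⁻¹:
  [  1.1274    0.0374    0.1386    0.1370    0.1040    0.1029    0.1090    0.1009]
  [  0.0848    1.1041    0.0700    0.1136    0.0661    0.0939    0.0594    0.0389]
  [  0.0407    0.0412    1.1434    0.1073    0.1146    0.0593    0.0362    0.0595]
  [  0.1092    0.0798    0.0946    1.1459    0.0821    0.1226    0.0891    0.1184]
  [  0.1000    0.0642    0.1401    0.0681    1.0689    0.0846    0.1009    0.1104]
  [  0.1052    0.0483    0.1489    0.1244    0.1510    1.0826    0.1083    0.0815]
  [  0.0692    0.0550    0.0768    0.1330    0.1382    0.0957    1.0540    0.0655]
  [  0.1375    0.0623    0.1075    0.0738    0.1188    0.0546    0.0720    1.0529]
Total output x = L · d:
  x_0 = 1.1274·84 + 0.0374·74 + 0.1386·86 + 0.1370·74 + 0.1040·89 + 0.1029·8 + 0.1090·96 + 0.1009·18 = 141.8854
  x_1 = 0.0848·84 + 1.1041·74 + 0.0700·86 + 0.1136·74 + 0.0661·89 + 0.0939·8 + 0.0594·96 + 0.0389·18 = 116.2900
  x_2 = 0.0407·84 + 0.0412·74 + 1.1434·86 + 0.1073·74 + 0.1146·89 + 0.0593·8 + 0.0362·96 + 0.0595·18 = 127.9485
  x_3 = 0.1092·84 + 0.0798·74 + 0.0946·86 + 1.1459·74 + 0.0821·89 + 0.1226·8 + 0.0891·96 + 0.1184·18 = 126.9838
  x_4 = 0.1000·84 + 0.0642·74 + 0.1401·86 + 0.0681·74 + 1.0689·89 + 0.0846·8 + 0.1009·96 + 0.1104·18 = 137.7357
  x_5 = 0.1052·84 + 0.0483·74 + 0.1489·86 + 0.1244·74 + 0.1510·89 + 1.0826·8 + 0.1083·96 + 0.0815·18 = 68.3846
  x_6 = 0.0692·84 + 0.0550·74 + 0.0768·86 + 0.1330·74 + 0.1382·89 + 0.0957·8 + 1.0540·96 + 0.0655·18 = 141.7562
  x_7 = 0.1375·84 + 0.0623·74 + 0.1075·86 + 0.0738·74 + 0.1188·89 + 0.0546·8 + 0.0720·96 + 1.0529·18 = 67.7381

126.9838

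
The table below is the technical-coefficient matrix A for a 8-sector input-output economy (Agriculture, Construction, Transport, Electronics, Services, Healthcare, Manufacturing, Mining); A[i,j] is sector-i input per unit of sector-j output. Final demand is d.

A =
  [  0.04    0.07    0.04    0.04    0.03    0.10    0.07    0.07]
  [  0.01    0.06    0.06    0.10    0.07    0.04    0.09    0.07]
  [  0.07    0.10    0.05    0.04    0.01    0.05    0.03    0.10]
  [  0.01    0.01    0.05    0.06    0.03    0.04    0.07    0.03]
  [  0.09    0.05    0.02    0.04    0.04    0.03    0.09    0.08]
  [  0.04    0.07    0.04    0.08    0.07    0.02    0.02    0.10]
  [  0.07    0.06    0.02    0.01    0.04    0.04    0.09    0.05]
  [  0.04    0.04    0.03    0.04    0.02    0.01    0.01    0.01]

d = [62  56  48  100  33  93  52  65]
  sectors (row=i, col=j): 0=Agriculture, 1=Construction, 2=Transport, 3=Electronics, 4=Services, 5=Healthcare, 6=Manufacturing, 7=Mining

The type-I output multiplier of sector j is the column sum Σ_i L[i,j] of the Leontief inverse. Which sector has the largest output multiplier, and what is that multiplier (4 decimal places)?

Mining (1.8169)

Form M = I − A:
  [  0.96   -0.07   -0.04   -0.04   -0.03   -0.10   -0.07   -0.07]
  [ -0.01    0.94   -0.06   -0.10   -0.07   -0.04   -0.09   -0.07]
  [ -0.07   -0.10    0.95   -0.04   -0.01   -0.05   -0.03   -0.10]
  [ -0.01   -0.01   -0.05    0.94   -0.03   -0.04   -0.07   -0.03]
  [ -0.09   -0.05   -0.02   -0.04    0.96   -0.03   -0.09   -0.08]
  [ -0.04   -0.07   -0.04   -0.08   -0.07    0.98   -0.02   -0.10]
  [ -0.07   -0.06   -0.02   -0.01   -0.04   -0.04    0.91   -0.05]
  [ -0.04   -0.04   -0.03   -0.04   -0.02   -0.01   -0.01    0.99]
Leontief inverse L = M⁻¹:
  [  1.0729    0.1131    0.0693    0.0804    0.0615    0.1286    0.1124    0.1169]
  [  0.0469    1.1029    0.0907    0.1399    0.1005    0.0701    0.1392    0.1169]
  [  0.0992    0.1418    1.0802    0.0806    0.0390    0.0798    0.0706    0.1434]
  [  0.0332    0.0370    0.0681    1.0827    0.0479    0.0587    0.0984    0.0594]
  [  0.1225    0.0898    0.0464    0.0739    1.0674    0.0609    0.1338    0.1211]
  [  0.0702    0.1066    0.0676    0.1170    0.0961    1.0470    0.0612    0.1395]
  [  0.0996    0.0968    0.0432    0.0407    0.0657    0.0670    1.1296    0.0886]
  [  0.0538    0.0588    0.0440    0.0582    0.0329    0.0253    0.0310    1.0310]
Total output x = L · d:
  x_0 = 1.0729·62 + 0.1131·56 + 0.0693·48 + 0.0804·100 + 0.0615·33 + 0.1286·93 + 0.1124·52 + 0.1169·65 = 111.6531
  x_1 = 0.0469·62 + 1.1029·56 + 0.0907·48 + 0.1399·100 + 0.1005·33 + 0.0701·93 + 0.1392·52 + 0.1169·65 = 107.6893
  x_2 = 0.0992·62 + 0.1418·56 + 1.0802·48 + 0.0806·100 + 0.0390·33 + 0.0798·93 + 0.0706·52 + 0.1434·65 = 95.7013
  x_3 = 0.0332·62 + 0.0370·56 + 0.0681·48 + 1.0827·100 + 0.0479·33 + 0.0587·93 + 0.0984·52 + 0.0594·65 = 131.6842
  x_4 = 0.1225·62 + 0.0898·56 + 0.0464·48 + 0.0739·100 + 1.0674·33 + 0.0609·93 + 0.1338·52 + 0.1211·65 = 77.9623
  x_5 = 0.0702·62 + 0.1066·56 + 0.0676·48 + 0.1170·100 + 0.0961·33 + 1.0470·93 + 0.0612·52 + 0.1395·65 = 138.0610
  x_6 = 0.0996·62 + 0.0968·56 + 0.0432·48 + 0.0407·100 + 0.0657·33 + 0.0670·93 + 1.1296·52 + 0.0886·65 = 90.6375
  x_7 = 0.0538·62 + 0.0588·56 + 0.0440·48 + 0.0582·100 + 0.0329·33 + 0.0253·93 + 0.0310·52 + 1.0310·65 = 86.6246
Output multipliers (column sums of L):
  Agriculture: 1.5983
  Construction: 1.7468
  Transport: 1.5096
  Electronics: 1.6733
  Services: 1.5110
  Healthcare: 1.5374
  Manufacturing: 1.7763
  Mining: 1.8169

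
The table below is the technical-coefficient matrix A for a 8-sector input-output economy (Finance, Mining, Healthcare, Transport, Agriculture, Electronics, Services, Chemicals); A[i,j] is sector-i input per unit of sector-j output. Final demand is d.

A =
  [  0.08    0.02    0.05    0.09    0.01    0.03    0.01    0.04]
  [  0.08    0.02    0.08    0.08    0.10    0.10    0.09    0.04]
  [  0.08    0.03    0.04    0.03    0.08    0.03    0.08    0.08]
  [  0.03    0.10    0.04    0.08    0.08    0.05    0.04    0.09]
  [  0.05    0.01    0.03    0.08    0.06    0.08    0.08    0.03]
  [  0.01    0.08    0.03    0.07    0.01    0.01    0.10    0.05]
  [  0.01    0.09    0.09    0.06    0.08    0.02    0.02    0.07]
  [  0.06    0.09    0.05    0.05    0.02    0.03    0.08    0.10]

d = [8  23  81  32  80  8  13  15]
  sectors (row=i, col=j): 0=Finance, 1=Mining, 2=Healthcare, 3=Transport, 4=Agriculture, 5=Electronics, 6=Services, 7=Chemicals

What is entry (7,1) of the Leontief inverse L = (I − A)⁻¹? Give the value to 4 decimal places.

Form M = I − A:
  [  0.92   -0.02   -0.05   -0.09   -0.01   -0.03   -0.01   -0.04]
  [ -0.08    0.98   -0.08   -0.08   -0.10   -0.10   -0.09   -0.04]
  [ -0.08   -0.03    0.96   -0.03   -0.08   -0.03   -0.08   -0.08]
  [ -0.03   -0.10   -0.04    0.92   -0.08   -0.05   -0.04   -0.09]
  [ -0.05   -0.01   -0.03   -0.08    0.94   -0.08   -0.08   -0.03]
  [ -0.01   -0.08   -0.03   -0.07   -0.01    0.99   -0.10   -0.05]
  [ -0.01   -0.09   -0.09   -0.06   -0.08   -0.02    0.98   -0.07]
  [ -0.06   -0.09   -0.05   -0.05   -0.02   -0.03   -0.08    0.90]
Leontief inverse L = M⁻¹:
  [  1.1114    0.0547    0.0792    0.1310    0.0415    0.0549    0.0437    0.0798]
  [  0.1290    1.0797    0.1323    0.1512    0.1572    0.1436    0.1536    0.1058]
  [  0.1206    0.0745    1.0823    0.0846    0.1228    0.0647    0.1272    0.1309]
  [  0.0777    0.1535    0.0891    1.1447    0.1351    0.0959    0.1020    0.1504]
  [  0.0826    0.0561    0.0681    0.1317    1.1011    0.1107    0.1245    0.0779]
  [  0.0425    0.1221    0.0696    0.1154    0.0543    1.0418    0.1406    0.0957]
  [  0.0542    0.1331    0.1319    0.1140    0.1305    0.0608    1.0755    0.1228]
  [  0.1061    0.1414    0.0991    0.1090    0.0707    0.0695    0.1341    1.1585]
Total output x = L · d:
  x_0 = 1.1114·8 + 0.0547·23 + 0.0792·81 + 0.1310·32 + 0.0415·80 + 0.0549·8 + 0.0437·13 + 0.0798·15 = 26.2824
  x_1 = 0.1290·8 + 1.0797·23 + 0.1323·81 + 0.1512·32 + 0.1572·80 + 0.1436·8 + 0.1536·13 + 0.1058·15 = 58.7252
  x_2 = 0.1206·8 + 0.0745·23 + 1.0823·81 + 0.0846·32 + 0.1228·80 + 0.0647·8 + 0.1272·13 + 0.1309·15 = 107.0087
  x_3 = 0.0777·8 + 0.1535·23 + 0.0891·81 + 1.1447·32 + 0.1351·80 + 0.0959·8 + 0.1020·13 + 0.1504·15 = 63.1583
  x_4 = 0.0826·8 + 0.0561·23 + 0.0681·81 + 0.1317·32 + 1.1011·80 + 0.1107·8 + 0.1245·13 + 0.0779·15 = 103.4380
  x_5 = 0.0425·8 + 0.1221·23 + 0.0696·81 + 0.1154·32 + 0.0543·80 + 1.0418·8 + 0.1406·13 + 0.0957·15 = 28.4153
  x_6 = 0.0542·8 + 0.1331·23 + 0.1319·81 + 0.1140·32 + 0.1305·80 + 0.0608·8 + 1.0755·13 + 0.1228·15 = 44.5698
  x_7 = 0.1061·8 + 0.1414·23 + 0.0991·81 + 0.1090·32 + 0.0707·80 + 0.0695·8 + 0.1341·13 + 1.1585·15 = 40.9526

L[7,1] = 0.1414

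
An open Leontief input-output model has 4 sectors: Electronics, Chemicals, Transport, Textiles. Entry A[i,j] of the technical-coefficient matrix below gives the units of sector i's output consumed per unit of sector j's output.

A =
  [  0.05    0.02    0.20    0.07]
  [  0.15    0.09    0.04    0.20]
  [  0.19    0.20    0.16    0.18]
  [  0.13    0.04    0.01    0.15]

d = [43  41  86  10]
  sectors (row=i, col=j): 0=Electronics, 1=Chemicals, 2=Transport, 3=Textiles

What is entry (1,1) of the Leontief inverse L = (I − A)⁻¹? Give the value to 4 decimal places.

Form M = I − A:
  [  0.95   -0.02   -0.20   -0.07]
  [ -0.15    0.91   -0.04   -0.20]
  [ -0.19   -0.20    0.84   -0.18]
  [ -0.13   -0.04   -0.01    0.85]
Leontief inverse L = M⁻¹:
  [  1.1476    0.0945    0.2798    0.1760]
  [  0.2470    1.1439    0.1170    0.3143]
  [  0.3594    0.3091    1.2953    0.3766]
  [  0.1914    0.0719    0.0635    1.2226]
Total output x = L · d:
  x_0 = 1.1476·43 + 0.0945·41 + 0.2798·86 + 0.1760·10 = 79.0447
  x_1 = 0.2470·43 + 1.1439·41 + 0.1170·86 + 0.3143·10 = 70.7272
  x_2 = 0.3594·43 + 0.3091·41 + 1.2953·86 + 0.3766·10 = 143.2859
  x_3 = 0.1914·43 + 0.0719·41 + 0.0635·86 + 1.2226·10 = 28.8680

L[1,1] = 1.1439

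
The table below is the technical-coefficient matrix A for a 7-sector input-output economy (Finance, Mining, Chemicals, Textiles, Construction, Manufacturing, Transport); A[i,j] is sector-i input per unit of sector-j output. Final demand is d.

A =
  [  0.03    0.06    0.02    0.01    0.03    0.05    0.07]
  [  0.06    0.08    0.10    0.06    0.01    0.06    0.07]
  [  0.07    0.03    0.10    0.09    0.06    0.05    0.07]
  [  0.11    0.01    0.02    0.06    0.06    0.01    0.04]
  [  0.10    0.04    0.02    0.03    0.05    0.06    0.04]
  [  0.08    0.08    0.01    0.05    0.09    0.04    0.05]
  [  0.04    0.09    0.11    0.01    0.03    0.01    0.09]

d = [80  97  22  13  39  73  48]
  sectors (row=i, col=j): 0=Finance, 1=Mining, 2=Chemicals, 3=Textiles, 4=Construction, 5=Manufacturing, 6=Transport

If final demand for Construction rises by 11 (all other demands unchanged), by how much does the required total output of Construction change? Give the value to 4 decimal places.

11.8113

Form M = I − A:
  [  0.97   -0.06   -0.02   -0.01   -0.03   -0.05   -0.07]
  [ -0.06    0.92   -0.10   -0.06   -0.01   -0.06   -0.07]
  [ -0.07   -0.03    0.90   -0.09   -0.06   -0.05   -0.07]
  [ -0.11   -0.01   -0.02    0.94   -0.06   -0.01   -0.04]
  [ -0.10   -0.04   -0.02   -0.03    0.95   -0.06   -0.04]
  [ -0.08   -0.08   -0.01   -0.05   -0.09    0.96   -0.05]
  [ -0.04   -0.09   -0.11   -0.01   -0.03   -0.01    0.91]
Leontief inverse L = M⁻¹:
  [  1.0576    0.0885    0.0479    0.0277    0.0486    0.0675    0.0989]
  [  0.1068    1.1206    0.1451    0.0938    0.0423    0.0880    0.1164]
  [  0.1218    0.0689    1.1414    0.1234    0.0956    0.0786    0.1164]
  [  0.1407    0.0350    0.0415    1.0764    0.0803    0.0286    0.0691]
  [  0.1339    0.0718    0.0458    0.0498    1.0738    0.0822    0.0732]
  [  0.1223    0.1166    0.0426    0.0742    0.1163    1.0665    0.0886]
  [  0.0791    0.1271    0.1569    0.0397    0.0554    0.0359    1.1330]
Total output x = L · d:
  x_0 = 1.0576·80 + 0.0885·97 + 0.0479·22 + 0.0277·13 + 0.0486·39 + 0.0675·73 + 0.0989·48 = 106.1777
  x_1 = 0.1068·80 + 1.1206·97 + 0.1451·22 + 0.0938·13 + 0.0423·39 + 0.0880·73 + 0.1164·48 = 135.3111
  x_2 = 0.1218·80 + 0.0689·97 + 1.1414·22 + 0.1234·13 + 0.0956·39 + 0.0786·73 + 0.1164·48 = 58.1899
  x_3 = 0.1407·80 + 0.0350·97 + 0.0415·22 + 1.0764·13 + 0.0803·39 + 0.0286·73 + 0.0691·48 = 38.0933
  x_4 = 0.1339·80 + 0.0718·97 + 0.0458·22 + 0.0498·13 + 1.0738·39 + 0.0822·73 + 0.0732·48 = 70.7232
  x_5 = 0.1223·80 + 0.1166·97 + 0.0426·22 + 0.0742·13 + 0.1163·39 + 1.0665·73 + 0.0886·48 = 109.6459
  x_6 = 0.0791·80 + 0.1271·97 + 0.1569·22 + 0.0397·13 + 0.0554·39 + 0.0359·73 + 1.1330·48 = 81.7858
Δx_4 = L[4,4] · Δd_4 = 1.0738 · 11 = 11.8113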